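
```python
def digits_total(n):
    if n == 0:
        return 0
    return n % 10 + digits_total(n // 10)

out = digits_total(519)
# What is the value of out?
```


digits_total(519)
= 9 + digits_total(51)
= 9 + 1 + digits_total(5)
= 9 + 1 + 5 + digits_total(0)
= 9 + 1 + 5 + 0
= 15


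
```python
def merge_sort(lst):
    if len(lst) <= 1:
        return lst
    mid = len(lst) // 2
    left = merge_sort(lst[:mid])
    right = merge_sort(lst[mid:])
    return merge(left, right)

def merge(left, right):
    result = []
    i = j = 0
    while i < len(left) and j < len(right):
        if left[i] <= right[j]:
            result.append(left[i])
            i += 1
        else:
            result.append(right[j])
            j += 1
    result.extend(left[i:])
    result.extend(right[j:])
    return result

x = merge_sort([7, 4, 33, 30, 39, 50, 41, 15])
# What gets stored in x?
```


merge_sort([7, 4, 33, 30, 39, 50, 41, 15])
Split into [7, 4, 33, 30] and [39, 50, 41, 15]
Left sorted: [4, 7, 30, 33]
Right sorted: [15, 39, 41, 50]
Merge [4, 7, 30, 33] and [15, 39, 41, 50]
= [4, 7, 15, 30, 33, 39, 41, 50]


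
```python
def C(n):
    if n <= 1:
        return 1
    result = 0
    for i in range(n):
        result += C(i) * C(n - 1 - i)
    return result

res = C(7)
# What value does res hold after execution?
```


C(7)
= sum of C(i) * C(7-1-i) for i in 0..6
First compute sub-values bottom-up:
  C(0) = 1, C(1) = 1
  C(2) = 1*1 + 1*1 = 2
  C(3) = 1*2 + 1*1 + 2*1 = 5
  C(4) = 1*5 + 1*2 + 2*1 + 5*1 = 14
  C(5) = 1*14 + 1*5 + 2*2 + 5*1 + 14*1 = 42
  C(6) = 1*42 + 1*14 + 2*5 + 5*2 + 14*1 + 42*1 = 132
Now C(7):
  C(0)*C(6) = 1*132 = 132
  C(1)*C(5) = 1*42 = 42
  C(2)*C(4) = 2*14 = 28
  C(3)*C(3) = 5*5 = 25
  C(4)*C(2) = 14*2 = 28
  C(5)*C(1) = 42*1 = 42
  C(6)*C(0) = 132*1 = 132
= 132 + 42 + 28 + 25 + 28 + 42 + 132
= 429


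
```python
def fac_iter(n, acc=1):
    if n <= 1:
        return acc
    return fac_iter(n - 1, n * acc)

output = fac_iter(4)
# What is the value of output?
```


fac_iter(4, 1)
= fac_iter(3, 4 * 1) = fac_iter(3, 4)
= fac_iter(2, 3 * 4) = fac_iter(2, 12)
= fac_iter(1, 2 * 12) = fac_iter(1, 24)
n <= 1, return acc = 24


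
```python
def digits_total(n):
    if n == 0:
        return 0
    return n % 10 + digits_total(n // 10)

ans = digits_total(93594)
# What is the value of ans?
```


digits_total(93594)
= 4 + digits_total(9359)
= 4 + 9 + digits_total(935)
= 4 + 9 + 5 + digits_total(93)
= 4 + 9 + 5 + 3 + digits_total(9)
= 4 + 9 + 5 + 3 + 9 + digits_total(0)
= 4 + 9 + 5 + 3 + 9 + 0
= 30


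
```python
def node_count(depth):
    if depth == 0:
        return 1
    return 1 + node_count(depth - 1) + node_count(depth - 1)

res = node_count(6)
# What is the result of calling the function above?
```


node_count(6)
= 1 + node_count(5) + node_count(5)
= 1 + 2 * node_count(5)
node_count(k) = 2^(k+1) - 1
node_count(0) = 1
node_count(1) = 3
node_count(2) = 7
node_count(3) = 15
node_count(4) = 31
node_count(6) = 2^7 - 1 = 127


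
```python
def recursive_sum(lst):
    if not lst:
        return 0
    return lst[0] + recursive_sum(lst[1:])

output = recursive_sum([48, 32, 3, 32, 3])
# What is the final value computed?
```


recursive_sum([48, 32, 3, 32, 3])
= 48 + recursive_sum([32, 3, 32, 3])
= 48 + 32 + recursive_sum([3, 32, 3])
= 48 + 32 + 3 + recursive_sum([32, 3])
= 48 + 32 + 3 + 32 + recursive_sum([3])
= 48 + 32 + 3 + 32 + 3 + recursive_sum([])
= 48 + 32 + 3 + 32 + 3 + 0
= 118


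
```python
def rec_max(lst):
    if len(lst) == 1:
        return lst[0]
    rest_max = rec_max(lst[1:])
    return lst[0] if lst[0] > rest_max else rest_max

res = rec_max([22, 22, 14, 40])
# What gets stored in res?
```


rec_max([22, 22, 14, 40])
= compare 22 with rec_max([22, 14, 40])
= compare 22 with rec_max([14, 40])
= compare 14 with rec_max([40])
Base: rec_max([40]) = 40
compare 14 with 40: max = 40
compare 22 with 40: max = 40
compare 22 with 40: max = 40
= 40


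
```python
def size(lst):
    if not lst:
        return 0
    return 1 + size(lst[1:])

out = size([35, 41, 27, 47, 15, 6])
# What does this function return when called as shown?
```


size([35, 41, 27, 47, 15, 6])
= 1 + size([41, 27, 47, 15, 6])
= 1 + 1 + size([27, 47, 15, 6])
= 1 + 1 + 1 + size([47, 15, 6])
= 1 + 1 + 1 + 1 + size([15, 6])
= 1 + 1 + 1 + 1 + 1 + size([6])
= 1 + 1 + 1 + 1 + 1 + 1 + size([])
= 1 + 1 + 1 + 1 + 1 + 1 + 0
= 6


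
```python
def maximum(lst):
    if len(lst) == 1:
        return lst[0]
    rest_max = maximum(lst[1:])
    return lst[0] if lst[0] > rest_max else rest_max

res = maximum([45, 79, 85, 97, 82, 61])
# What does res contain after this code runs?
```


maximum([45, 79, 85, 97, 82, 61])
= compare 45 with maximum([79, 85, 97, 82, 61])
= compare 79 with maximum([85, 97, 82, 61])
= compare 85 with maximum([97, 82, 61])
= compare 97 with maximum([82, 61])
= compare 82 with maximum([61])
Base: maximum([61]) = 61
compare 82 with 61: max = 82
compare 97 with 82: max = 97
compare 85 with 97: max = 97
compare 79 with 97: max = 97
compare 45 with 97: max = 97
= 97


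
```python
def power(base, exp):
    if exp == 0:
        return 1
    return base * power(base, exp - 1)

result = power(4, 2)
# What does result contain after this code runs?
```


power(4, 2)
= 4 * power(4, 1)
= 4 * 4 * power(4, 0)
= 4 * 4 * 1
= 16


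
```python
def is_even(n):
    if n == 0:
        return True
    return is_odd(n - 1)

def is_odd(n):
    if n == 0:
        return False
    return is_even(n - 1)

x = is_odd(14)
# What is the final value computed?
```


is_odd(14)
= is_even(13)
= is_odd(12)
= is_even(11)
= is_odd(10)
= is_even(9)
= is_odd(8)
= is_even(7)
= is_odd(6)
= is_even(5)
= is_odd(4)
= is_even(3)
= is_odd(2)
= is_even(1)
= is_odd(0)
n == 0: return False
= False


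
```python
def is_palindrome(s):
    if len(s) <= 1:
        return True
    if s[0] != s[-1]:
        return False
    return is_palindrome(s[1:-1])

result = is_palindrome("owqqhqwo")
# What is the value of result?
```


is_palindrome("owqqhqwo")
"owqqhqwo": s[0]='o' == s[-1]='o' -> is_palindrome("wqqhqw")
"wqqhqw": s[0]='w' == s[-1]='w' -> is_palindrome("qqhq")
"qqhq": s[0]='q' == s[-1]='q' -> is_palindrome("qh")
"qh": s[0]='q' != s[-1]='h' -> False
= False


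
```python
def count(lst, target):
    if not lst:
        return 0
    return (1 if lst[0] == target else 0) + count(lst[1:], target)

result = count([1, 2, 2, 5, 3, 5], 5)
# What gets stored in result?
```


count([1, 2, 2, 5, 3, 5], 5)
lst[0]=1 != 5: 0 + count([2, 2, 5, 3, 5], 5)
lst[0]=2 != 5: 0 + count([2, 5, 3, 5], 5)
lst[0]=2 != 5: 0 + count([5, 3, 5], 5)
lst[0]=5 == 5: 1 + count([3, 5], 5)
lst[0]=3 != 5: 0 + count([5], 5)
lst[0]=5 == 5: 1 + count([], 5)
= 2


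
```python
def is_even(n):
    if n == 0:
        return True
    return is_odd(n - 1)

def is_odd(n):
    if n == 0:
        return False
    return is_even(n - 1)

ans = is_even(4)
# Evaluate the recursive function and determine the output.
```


is_even(4)
= is_odd(3)
= is_even(2)
= is_odd(1)
= is_even(0)
n == 0: return True
= True


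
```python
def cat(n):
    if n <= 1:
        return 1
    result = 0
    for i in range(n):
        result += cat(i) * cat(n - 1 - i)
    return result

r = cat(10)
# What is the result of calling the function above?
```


cat(10)
= sum of cat(i) * cat(10-1-i) for i in 0..9
First compute sub-values bottom-up:
  cat(0) = 1, cat(1) = 1
  cat(2) = 1*1 + 1*1 = 2
  cat(3) = 1*2 + 1*1 + 2*1 = 5
  cat(4) = 1*5 + 1*2 + 2*1 + 5*1 = 14
  cat(5) = 1*14 + 1*5 + 2*2 + 5*1 + 14*1 = 42
  cat(6) = 1*42 + 1*14 + 2*5 + 5*2 + 14*1 + 42*1 = 132
  cat(7) = 1*132 + 1*42 + 2*14 + 5*5 + 14*2 + 42*1 + 132*1 = 429
  cat(8) = 1*429 + 1*132 + 2*42 + 5*14 + 14*5 + 42*2 + 132*1 + 429*1 = 1430
  cat(9) = 1*1430 + 1*429 + 2*132 + 5*42 + 14*14 + 42*5 + 132*2 + 429*1 + 1430*1 = 4862
Now cat(10):
  cat(0)*cat(9) = 1*4862 = 4862
  cat(1)*cat(8) = 1*1430 = 1430
  cat(2)*cat(7) = 2*429 = 858
  cat(3)*cat(6) = 5*132 = 660
  cat(4)*cat(5) = 14*42 = 588
  cat(5)*cat(4) = 42*14 = 588
  cat(6)*cat(3) = 132*5 = 660
  cat(7)*cat(2) = 429*2 = 858
  cat(8)*cat(1) = 1430*1 = 1430
  cat(9)*cat(0) = 4862*1 = 4862
= 4862 + 1430 + 858 + 660 + 588 + 588 + 660 + 858 + 1430 + 4862
= 16796


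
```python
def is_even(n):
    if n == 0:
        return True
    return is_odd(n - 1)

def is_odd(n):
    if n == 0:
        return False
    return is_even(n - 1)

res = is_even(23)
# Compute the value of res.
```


is_even(23)
= is_odd(22)
= is_even(21)
= is_odd(20)
= is_even(19)
= is_odd(18)
= is_even(17)
= is_odd(16)
= is_even(15)
= is_odd(14)
= is_even(13)
= is_odd(12)
= is_even(11)
= is_odd(10)
= is_even(9)
= is_odd(8)
= is_even(7)
= is_odd(6)
= is_even(5)
= is_odd(4)
= is_even(3)
= is_odd(2)
= is_even(1)
= is_odd(0)
n == 0: return False
= False


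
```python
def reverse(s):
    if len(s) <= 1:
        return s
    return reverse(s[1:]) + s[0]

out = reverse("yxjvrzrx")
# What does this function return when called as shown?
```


reverse("yxjvrzrx")
= reverse("xjvrzrx") + "y"
= reverse("jvrzrx") + "x" + "y"
= reverse("vrzrx") + "j" + "x" + "y"
= reverse("rzrx") + "v" + "j" + "x" + "y"
= reverse("zrx") + "r" + "v" + "j" + "x" + "y"
= reverse("rx") + "z" + "r" + "v" + "j" + "x" + "y"
= reverse("x") + "r" + "z" + "r" + "v" + "j" + "x" + "y"
= "x" + "r" + "z" + "r" + "v" + "j" + "x" + "y"
= "xrzrvjxy"


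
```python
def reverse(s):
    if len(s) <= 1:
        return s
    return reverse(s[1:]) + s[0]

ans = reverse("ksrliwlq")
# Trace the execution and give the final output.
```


reverse("ksrliwlq")
= reverse("srliwlq") + "k"
= reverse("rliwlq") + "s" + "k"
= reverse("liwlq") + "r" + "s" + "k"
= reverse("iwlq") + "l" + "r" + "s" + "k"
= reverse("wlq") + "i" + "l" + "r" + "s" + "k"
= reverse("lq") + "w" + "i" + "l" + "r" + "s" + "k"
= reverse("q") + "l" + "w" + "i" + "l" + "r" + "s" + "k"
= "q" + "l" + "w" + "i" + "l" + "r" + "s" + "k"
= "qlwilrsk"


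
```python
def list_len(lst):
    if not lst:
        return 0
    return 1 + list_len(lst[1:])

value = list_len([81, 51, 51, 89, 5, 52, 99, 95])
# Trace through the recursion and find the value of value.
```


list_len([81, 51, 51, 89, 5, 52, 99, 95])
= 1 + list_len([51, 51, 89, 5, 52, 99, 95])
= 1 + 1 + list_len([51, 89, 5, 52, 99, 95])
= 1 + 1 + 1 + list_len([89, 5, 52, 99, 95])
= 1 + 1 + 1 + 1 + list_len([5, 52, 99, 95])
= 1 + 1 + 1 + 1 + 1 + list_len([52, 99, 95])
= 1 + 1 + 1 + 1 + 1 + 1 + list_len([99, 95])
= 1 + 1 + 1 + 1 + 1 + 1 + 1 + list_len([95])
= 1 + 1 + 1 + 1 + 1 + 1 + 1 + 1 + list_len([])
= 1 + 1 + 1 + 1 + 1 + 1 + 1 + 1 + 0
= 8


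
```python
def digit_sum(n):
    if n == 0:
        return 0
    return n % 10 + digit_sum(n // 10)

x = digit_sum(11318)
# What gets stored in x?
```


digit_sum(11318)
= 8 + digit_sum(1131)
= 8 + 1 + digit_sum(113)
= 8 + 1 + 3 + digit_sum(11)
= 8 + 1 + 3 + 1 + digit_sum(1)
= 8 + 1 + 3 + 1 + 1 + digit_sum(0)
= 8 + 1 + 3 + 1 + 1 + 0
= 14


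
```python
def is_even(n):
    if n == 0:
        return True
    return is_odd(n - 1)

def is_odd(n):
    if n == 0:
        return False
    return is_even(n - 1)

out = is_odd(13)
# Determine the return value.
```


is_odd(13)
= is_even(12)
= is_odd(11)
= is_even(10)
= is_odd(9)
= is_even(8)
= is_odd(7)
= is_even(6)
= is_odd(5)
= is_even(4)
= is_odd(3)
= is_even(2)
= is_odd(1)
= is_even(0)
n == 0: return True
= True


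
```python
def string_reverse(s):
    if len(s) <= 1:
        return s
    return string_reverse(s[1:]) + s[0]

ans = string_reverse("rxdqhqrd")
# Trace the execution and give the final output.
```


string_reverse("rxdqhqrd")
= string_reverse("xdqhqrd") + "r"
= string_reverse("dqhqrd") + "x" + "r"
= string_reverse("qhqrd") + "d" + "x" + "r"
= string_reverse("hqrd") + "q" + "d" + "x" + "r"
= string_reverse("qrd") + "h" + "q" + "d" + "x" + "r"
= string_reverse("rd") + "q" + "h" + "q" + "d" + "x" + "r"
= string_reverse("d") + "r" + "q" + "h" + "q" + "d" + "x" + "r"
= "d" + "r" + "q" + "h" + "q" + "d" + "x" + "r"
= "drqhqdxr"


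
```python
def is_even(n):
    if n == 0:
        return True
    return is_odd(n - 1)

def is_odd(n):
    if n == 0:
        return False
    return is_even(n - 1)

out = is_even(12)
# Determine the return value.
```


is_even(12)
= is_odd(11)
= is_even(10)
= is_odd(9)
= is_even(8)
= is_odd(7)
= is_even(6)
= is_odd(5)
= is_even(4)
= is_odd(3)
= is_even(2)
= is_odd(1)
= is_even(0)
n == 0: return True
= True


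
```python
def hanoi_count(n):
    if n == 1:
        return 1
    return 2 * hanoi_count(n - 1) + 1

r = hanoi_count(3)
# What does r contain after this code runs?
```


hanoi_count(3)
= 2 * hanoi_count(2) + 1
= 2 * (2 * hanoi_count(1) + 1) + 1
Now compute bottom-up:
hanoi_count(1) = 1
hanoi_count(2) = 2 * 1 + 1 = 3
hanoi_count(3) = 2 * 3 + 1 = 7
= 7


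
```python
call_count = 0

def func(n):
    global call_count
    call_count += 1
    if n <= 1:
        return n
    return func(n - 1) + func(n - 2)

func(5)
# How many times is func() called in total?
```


func(5) calls func(4) and func(3); each non-base call branches into two more.
Let C(k) = total number of calls made by func(k), including the call to func(k) itself.
Base cases: C(0) = 1, C(1) = 1
Recurrence: C(k) = 1 + C(k-1) + C(k-2)
  C(2) = 1 + C(1) + C(0) = 1 + 1 + 1 = 3
  C(3) = 1 + C(2) + C(1) = 1 + 3 + 1 = 5
  C(4) = 1 + C(3) + C(2) = 1 + 5 + 3 = 9
  C(5) = 1 + C(4) + C(3) = 1 + 9 + 5 = 15
Total calls = C(5) = 15


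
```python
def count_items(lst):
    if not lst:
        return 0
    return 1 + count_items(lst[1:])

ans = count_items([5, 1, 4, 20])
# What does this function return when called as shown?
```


count_items([5, 1, 4, 20])
= 1 + count_items([1, 4, 20])
= 1 + 1 + count_items([4, 20])
= 1 + 1 + 1 + count_items([20])
= 1 + 1 + 1 + 1 + count_items([])
= 1 + 1 + 1 + 1 + 0
= 4


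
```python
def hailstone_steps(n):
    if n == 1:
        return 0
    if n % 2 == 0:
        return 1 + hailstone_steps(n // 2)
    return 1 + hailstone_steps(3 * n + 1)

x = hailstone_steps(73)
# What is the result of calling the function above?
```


hailstone_steps(73)
73 is odd -> 3*73+1 = 220 -> hailstone_steps(220)
220 is even -> hailstone_steps(110)
110 is even -> hailstone_steps(55)
55 is odd -> 3*55+1 = 166 -> hailstone_steps(166)
166 is even -> hailstone_steps(83)
83 is odd -> 3*83+1 = 250 -> hailstone_steps(250)
250 is even -> hailstone_steps(125)
125 is odd -> 3*125+1 = 376 -> hailstone_steps(376)
376 is even -> hailstone_steps(188)
188 is even -> hailstone_steps(94)
94 is even -> hailstone_steps(47)
47 is odd -> 3*47+1 = 142 -> hailstone_steps(142)
142 is even -> hailstone_steps(71)
71 is odd -> 3*71+1 = 214 -> hailstone_steps(214)
214 is even -> hailstone_steps(107)
107 is odd -> 3*107+1 = 322 -> hailstone_steps(322)
322 is even -> hailstone_steps(161)
161 is odd -> 3*161+1 = 484 -> hailstone_steps(484)
484 is even -> hailstone_steps(242)
242 is even -> hailstone_steps(121)
121 is odd -> 3*121+1 = 364 -> hailstone_steps(364)
364 is even -> hailstone_steps(182)
182 is even -> hailstone_steps(91)
91 is odd -> 3*91+1 = 274 -> hailstone_steps(274)
274 is even -> hailstone_steps(137)
137 is odd -> 3*137+1 = 412 -> hailstone_steps(412)
412 is even -> hailstone_steps(206)
206 is even -> hailstone_steps(103)
103 is odd -> 3*103+1 = 310 -> hailstone_steps(310)
310 is even -> hailstone_steps(155)
155 is odd -> 3*155+1 = 466 -> hailstone_steps(466)
466 is even -> hailstone_steps(233)
233 is odd -> 3*233+1 = 700 -> hailstone_steps(700)
700 is even -> hailstone_steps(350)
350 is even -> hailstone_steps(175)
175 is odd -> 3*175+1 = 526 -> hailstone_steps(526)
526 is even -> hailstone_steps(263)
263 is odd -> 3*263+1 = 790 -> hailstone_steps(790)
790 is even -> hailstone_steps(395)
395 is odd -> 3*395+1 = 1186 -> hailstone_steps(1186)
1186 is even -> hailstone_steps(593)
593 is odd -> 3*593+1 = 1780 -> hailstone_steps(1780)
1780 is even -> hailstone_steps(890)
890 is even -> hailstone_steps(445)
445 is odd -> 3*445+1 = 1336 -> hailstone_steps(1336)
1336 is even -> hailstone_steps(668)
668 is even -> hailstone_steps(334)
334 is even -> hailstone_steps(167)
167 is odd -> 3*167+1 = 502 -> hailstone_steps(502)
502 is even -> hailstone_steps(251)
251 is odd -> 3*251+1 = 754 -> hailstone_steps(754)
754 is even -> hailstone_steps(377)
377 is odd -> 3*377+1 = 1132 -> hailstone_steps(1132)
1132 is even -> hailstone_steps(566)
566 is even -> hailstone_steps(283)
283 is odd -> 3*283+1 = 850 -> hailstone_steps(850)
850 is even -> hailstone_steps(425)
425 is odd -> 3*425+1 = 1276 -> hailstone_steps(1276)
1276 is even -> hailstone_steps(638)
638 is even -> hailstone_steps(319)
319 is odd -> 3*319+1 = 958 -> hailstone_steps(958)
958 is even -> hailstone_steps(479)
479 is odd -> 3*479+1 = 1438 -> hailstone_steps(1438)
1438 is even -> hailstone_steps(719)
719 is odd -> 3*719+1 = 2158 -> hailstone_steps(2158)
2158 is even -> hailstone_steps(1079)
1079 is odd -> 3*1079+1 = 3238 -> hailstone_steps(3238)
3238 is even -> hailstone_steps(1619)
1619 is odd -> 3*1619+1 = 4858 -> hailstone_steps(4858)
4858 is even -> hailstone_steps(2429)
2429 is odd -> 3*2429+1 = 7288 -> hailstone_steps(7288)
7288 is even -> hailstone_steps(3644)
3644 is even -> hailstone_steps(1822)
1822 is even -> hailstone_steps(911)
911 is odd -> 3*911+1 = 2734 -> hailstone_steps(2734)
2734 is even -> hailstone_steps(1367)
1367 is odd -> 3*1367+1 = 4102 -> hailstone_steps(4102)
4102 is even -> hailstone_steps(2051)
2051 is odd -> 3*2051+1 = 6154 -> hailstone_steps(6154)
6154 is even -> hailstone_steps(3077)
3077 is odd -> 3*3077+1 = 9232 -> hailstone_steps(9232)
9232 is even -> hailstone_steps(4616)
4616 is even -> hailstone_steps(2308)
2308 is even -> hailstone_steps(1154)
1154 is even -> hailstone_steps(577)
577 is odd -> 3*577+1 = 1732 -> hailstone_steps(1732)
1732 is even -> hailstone_steps(866)
866 is even -> hailstone_steps(433)
433 is odd -> 3*433+1 = 1300 -> hailstone_steps(1300)
1300 is even -> hailstone_steps(650)
650 is even -> hailstone_steps(325)
325 is odd -> 3*325+1 = 976 -> hailstone_steps(976)
976 is even -> hailstone_steps(488)
488 is even -> hailstone_steps(244)
244 is even -> hailstone_steps(122)
122 is even -> hailstone_steps(61)
61 is odd -> 3*61+1 = 184 -> hailstone_steps(184)
184 is even -> hailstone_steps(92)
92 is even -> hailstone_steps(46)
46 is even -> hailstone_steps(23)
23 is odd -> 3*23+1 = 70 -> hailstone_steps(70)
70 is even -> hailstone_steps(35)
35 is odd -> 3*35+1 = 106 -> hailstone_steps(106)
106 is even -> hailstone_steps(53)
53 is odd -> 3*53+1 = 160 -> hailstone_steps(160)
160 is even -> hailstone_steps(80)
80 is even -> hailstone_steps(40)
40 is even -> hailstone_steps(20)
20 is even -> hailstone_steps(10)
10 is even -> hailstone_steps(5)
5 is odd -> 3*5+1 = 16 -> hailstone_steps(16)
16 is even -> hailstone_steps(8)
8 is even -> hailstone_steps(4)
4 is even -> hailstone_steps(2)
2 is even -> hailstone_steps(1)
Reached 1 after 115 steps
= 115


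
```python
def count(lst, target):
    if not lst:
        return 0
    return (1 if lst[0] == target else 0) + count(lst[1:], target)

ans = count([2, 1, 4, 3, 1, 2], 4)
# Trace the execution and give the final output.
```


count([2, 1, 4, 3, 1, 2], 4)
lst[0]=2 != 4: 0 + count([1, 4, 3, 1, 2], 4)
lst[0]=1 != 4: 0 + count([4, 3, 1, 2], 4)
lst[0]=4 == 4: 1 + count([3, 1, 2], 4)
lst[0]=3 != 4: 0 + count([1, 2], 4)
lst[0]=1 != 4: 0 + count([2], 4)
lst[0]=2 != 4: 0 + count([], 4)
= 1


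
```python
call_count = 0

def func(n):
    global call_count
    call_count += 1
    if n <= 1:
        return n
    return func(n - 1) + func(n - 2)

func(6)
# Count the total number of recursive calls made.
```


func(6) calls func(5) and func(4); each non-base call branches into two more.
Let C(k) = total number of calls made by func(k), including the call to func(k) itself.
Base cases: C(0) = 1, C(1) = 1
Recurrence: C(k) = 1 + C(k-1) + C(k-2)
  C(2) = 1 + C(1) + C(0) = 1 + 1 + 1 = 3
  C(3) = 1 + C(2) + C(1) = 1 + 3 + 1 = 5
  C(4) = 1 + C(3) + C(2) = 1 + 5 + 3 = 9
  C(5) = 1 + C(4) + C(3) = 1 + 9 + 5 = 15
  C(6) = 1 + C(5) + C(4) = 1 + 15 + 9 = 25
Total calls = C(6) = 25


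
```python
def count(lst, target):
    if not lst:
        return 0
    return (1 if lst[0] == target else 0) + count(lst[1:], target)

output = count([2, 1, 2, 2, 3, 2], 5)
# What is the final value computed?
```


count([2, 1, 2, 2, 3, 2], 5)
lst[0]=2 != 5: 0 + count([1, 2, 2, 3, 2], 5)
lst[0]=1 != 5: 0 + count([2, 2, 3, 2], 5)
lst[0]=2 != 5: 0 + count([2, 3, 2], 5)
lst[0]=2 != 5: 0 + count([3, 2], 5)
lst[0]=3 != 5: 0 + count([2], 5)
lst[0]=2 != 5: 0 + count([], 5)
= 0


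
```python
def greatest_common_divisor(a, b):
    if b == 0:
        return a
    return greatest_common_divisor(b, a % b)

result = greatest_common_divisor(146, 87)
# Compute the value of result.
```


greatest_common_divisor(146, 87)
= greatest_common_divisor(87, 146 % 87) = greatest_common_divisor(87, 59)
= greatest_common_divisor(59, 87 % 59) = greatest_common_divisor(59, 28)
= greatest_common_divisor(28, 59 % 28) = greatest_common_divisor(28, 3)
= greatest_common_divisor(3, 28 % 3) = greatest_common_divisor(3, 1)
= greatest_common_divisor(1, 3 % 1) = greatest_common_divisor(1, 0)
b == 0, return a = 1


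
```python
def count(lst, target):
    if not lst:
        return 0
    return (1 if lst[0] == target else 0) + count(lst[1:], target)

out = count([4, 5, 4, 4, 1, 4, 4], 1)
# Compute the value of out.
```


count([4, 5, 4, 4, 1, 4, 4], 1)
lst[0]=4 != 1: 0 + count([5, 4, 4, 1, 4, 4], 1)
lst[0]=5 != 1: 0 + count([4, 4, 1, 4, 4], 1)
lst[0]=4 != 1: 0 + count([4, 1, 4, 4], 1)
lst[0]=4 != 1: 0 + count([1, 4, 4], 1)
lst[0]=1 == 1: 1 + count([4, 4], 1)
lst[0]=4 != 1: 0 + count([4], 1)
lst[0]=4 != 1: 0 + count([], 1)
= 1


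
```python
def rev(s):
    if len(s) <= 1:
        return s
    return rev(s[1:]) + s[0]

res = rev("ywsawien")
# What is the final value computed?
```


rev("ywsawien")
= rev("wsawien") + "y"
= rev("sawien") + "w" + "y"
= rev("awien") + "s" + "w" + "y"
= rev("wien") + "a" + "s" + "w" + "y"
= rev("ien") + "w" + "a" + "s" + "w" + "y"
= rev("en") + "i" + "w" + "a" + "s" + "w" + "y"
= rev("n") + "e" + "i" + "w" + "a" + "s" + "w" + "y"
= "n" + "e" + "i" + "w" + "a" + "s" + "w" + "y"
= "neiwaswy"


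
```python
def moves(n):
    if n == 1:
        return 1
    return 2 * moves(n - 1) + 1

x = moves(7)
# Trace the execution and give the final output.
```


moves(7)
= 2 * moves(6) + 1
= 2 * (2 * moves(5) + 1) + 1
= 2 * (2 * (2 * moves(4) + 1) + 1) + 1
= 2 * (2 * (2 * (2 * moves(3) + 1) + 1) + 1) + 1
= 2 * (2 * (2 * (2 * (2 * moves(2) + 1) + 1) + 1) + 1) + 1
= 2 * (2 * (2 * (2 * (2 * (2 * moves(1) + 1) + 1) + 1) + 1) + 1) + 1
Now compute bottom-up:
moves(1) = 1
moves(2) = 2 * 1 + 1 = 3
moves(3) = 2 * 3 + 1 = 7
moves(4) = 2 * 7 + 1 = 15
moves(5) = 2 * 15 + 1 = 31
moves(6) = 2 * 31 + 1 = 63
moves(7) = 2 * 63 + 1 = 127
= 127


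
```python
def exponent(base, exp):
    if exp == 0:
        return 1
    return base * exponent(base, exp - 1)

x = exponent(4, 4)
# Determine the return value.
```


exponent(4, 4)
= 4 * exponent(4, 3)
= 4 * 4 * exponent(4, 2)
= 4 * 4 * 4 * exponent(4, 1)
= 4 * 4 * 4 * 4 * exponent(4, 0)
= 4 * 4 * 4 * 4 * 1
= 256


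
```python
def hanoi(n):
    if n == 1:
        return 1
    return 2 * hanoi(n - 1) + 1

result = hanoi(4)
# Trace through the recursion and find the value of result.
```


hanoi(4)
= 2 * hanoi(3) + 1
= 2 * (2 * hanoi(2) + 1) + 1
= 2 * (2 * (2 * hanoi(1) + 1) + 1) + 1
Now compute bottom-up:
hanoi(1) = 1
hanoi(2) = 2 * 1 + 1 = 3
hanoi(3) = 2 * 3 + 1 = 7
hanoi(4) = 2 * 7 + 1 = 15
= 15


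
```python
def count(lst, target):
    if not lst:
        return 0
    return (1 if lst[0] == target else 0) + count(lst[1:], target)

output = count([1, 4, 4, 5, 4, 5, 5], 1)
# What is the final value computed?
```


count([1, 4, 4, 5, 4, 5, 5], 1)
lst[0]=1 == 1: 1 + count([4, 4, 5, 4, 5, 5], 1)
lst[0]=4 != 1: 0 + count([4, 5, 4, 5, 5], 1)
lst[0]=4 != 1: 0 + count([5, 4, 5, 5], 1)
lst[0]=5 != 1: 0 + count([4, 5, 5], 1)
lst[0]=4 != 1: 0 + count([5, 5], 1)
lst[0]=5 != 1: 0 + count([5], 1)
lst[0]=5 != 1: 0 + count([], 1)
= 1


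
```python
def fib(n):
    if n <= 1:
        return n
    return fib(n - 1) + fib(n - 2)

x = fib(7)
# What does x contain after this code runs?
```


fib(7)
= fib(6) + fib(5)
= (fib(5) + fib(4)) + fib(5)
Computing bottom-up: fib(0)=0, fib(1)=1, fib(2)=1, fib(3)=2, fib(4)=3, fib(5)=5, fib(6)=8, fib(7)=13
= 13


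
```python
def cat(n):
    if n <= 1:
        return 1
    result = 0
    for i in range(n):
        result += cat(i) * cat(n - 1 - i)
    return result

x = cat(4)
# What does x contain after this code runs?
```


cat(4)
= sum of cat(i) * cat(4-1-i) for i in 0..3
First compute sub-values bottom-up:
  cat(0) = 1, cat(1) = 1
  cat(2) = 1*1 + 1*1 = 2
  cat(3) = 1*2 + 1*1 + 2*1 = 5
Now cat(4):
  cat(0)*cat(3) = 1*5 = 5
  cat(1)*cat(2) = 1*2 = 2
  cat(2)*cat(1) = 2*1 = 2
  cat(3)*cat(0) = 5*1 = 5
= 5 + 2 + 2 + 5
= 14


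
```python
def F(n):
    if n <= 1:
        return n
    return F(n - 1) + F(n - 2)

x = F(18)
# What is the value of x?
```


F(18)
= F(17) + F(16)
= (F(16) + F(15)) + F(16)
Computing bottom-up: F(0)=0, F(1)=1, F(2)=1, F(3)=2, F(4)=3, F(5)=5, F(6)=8, F(7)=13, F(8)=21, F(9)=34, F(10)=55, F(11)=89, F(12)=144, F(13)=233, F(14)=377, F(15)=610, F(16)=987, F(17)=1597, F(18)=2584
= 2584


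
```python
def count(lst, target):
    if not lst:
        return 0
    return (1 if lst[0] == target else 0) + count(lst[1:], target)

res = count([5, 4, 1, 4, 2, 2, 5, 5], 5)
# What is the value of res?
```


count([5, 4, 1, 4, 2, 2, 5, 5], 5)
lst[0]=5 == 5: 1 + count([4, 1, 4, 2, 2, 5, 5], 5)
lst[0]=4 != 5: 0 + count([1, 4, 2, 2, 5, 5], 5)
lst[0]=1 != 5: 0 + count([4, 2, 2, 5, 5], 5)
lst[0]=4 != 5: 0 + count([2, 2, 5, 5], 5)
lst[0]=2 != 5: 0 + count([2, 5, 5], 5)
lst[0]=2 != 5: 0 + count([5, 5], 5)
lst[0]=5 == 5: 1 + count([5], 5)
lst[0]=5 == 5: 1 + count([], 5)
= 3


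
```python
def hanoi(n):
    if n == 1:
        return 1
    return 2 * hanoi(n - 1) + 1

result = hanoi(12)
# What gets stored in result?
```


hanoi(12)
= 2 * hanoi(11) + 1
= 2 * (2 * hanoi(10) + 1) + 1
= 2 * (2 * (2 * hanoi(9) + 1) + 1) + 1
= 2 * (2 * (2 * (2 * hanoi(8) + 1) + 1) + 1) + 1
= 2 * (2 * (2 * (2 * (2 * hanoi(7) + 1) + 1) + 1) + 1) + 1
= 2 * (2 * (2 * (2 * (2 * (2 * hanoi(6) + 1) + 1) + 1) + 1) + 1) + 1
= 2 * (2 * (2 * (2 * (2 * (2 * (2 * hanoi(5) + 1) + 1) + 1) + 1) + 1) + 1) + 1
= 2 * (2 * (2 * (2 * (2 * (2 * (2 * (2 * hanoi(4) + 1) + 1) + 1) + 1) + 1) + 1) + 1) + 1
= 2 * (2 * (2 * (2 * (2 * (2 * (2 * (2 * (2 * hanoi(3) + 1) + 1) + 1) + 1) + 1) + 1) + 1) + 1) + 1
= 2 * (2 * (2 * (2 * (2 * (2 * (2 * (2 * (2 * (2 * hanoi(2) + 1) + 1) + 1) + 1) + 1) + 1) + 1) + 1) + 1) + 1
= 2 * (2 * (2 * (2 * (2 * (2 * (2 * (2 * (2 * (2 * (2 * hanoi(1) + 1) + 1) + 1) + 1) + 1) + 1) + 1) + 1) + 1) + 1) + 1
Now compute bottom-up:
hanoi(1) = 1
hanoi(2) = 2 * 1 + 1 = 3
hanoi(3) = 2 * 3 + 1 = 7
hanoi(4) = 2 * 7 + 1 = 15
hanoi(5) = 2 * 15 + 1 = 31
hanoi(6) = 2 * 31 + 1 = 63
hanoi(7) = 2 * 63 + 1 = 127
hanoi(8) = 2 * 127 + 1 = 255
hanoi(9) = 2 * 255 + 1 = 511
hanoi(10) = 2 * 511 + 1 = 1023
hanoi(11) = 2 * 1023 + 1 = 2047
hanoi(12) = 2 * 2047 + 1 = 4095
= 4095


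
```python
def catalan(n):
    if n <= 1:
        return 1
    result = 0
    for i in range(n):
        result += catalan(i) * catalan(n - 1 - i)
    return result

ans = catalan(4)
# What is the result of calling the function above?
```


catalan(4)
= sum of catalan(i) * catalan(4-1-i) for i in 0..3
First compute sub-values bottom-up:
  catalan(0) = 1, catalan(1) = 1
  catalan(2) = 1*1 + 1*1 = 2
  catalan(3) = 1*2 + 1*1 + 2*1 = 5
Now catalan(4):
  catalan(0)*catalan(3) = 1*5 = 5
  catalan(1)*catalan(2) = 1*2 = 2
  catalan(2)*catalan(1) = 2*1 = 2
  catalan(3)*catalan(0) = 5*1 = 5
= 5 + 2 + 2 + 5
= 14


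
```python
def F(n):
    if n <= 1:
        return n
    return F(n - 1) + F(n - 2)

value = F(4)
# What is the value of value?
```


F(4)
= F(3) + F(2)
= (F(2) + F(1)) + F(2)
Computing bottom-up: F(0)=0, F(1)=1, F(2)=1, F(3)=2, F(4)=3
= 3


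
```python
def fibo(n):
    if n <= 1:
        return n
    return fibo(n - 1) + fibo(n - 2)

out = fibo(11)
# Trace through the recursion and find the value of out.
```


fibo(11)
= fibo(10) + fibo(9)
= (fibo(9) + fibo(8)) + fibo(9)
Computing bottom-up: fibo(0)=0, fibo(1)=1, fibo(2)=1, fibo(3)=2, fibo(4)=3, fibo(5)=5, fibo(6)=8, fibo(7)=13, fibo(8)=21, fibo(9)=34, fibo(10)=55, fibo(11)=89
= 89


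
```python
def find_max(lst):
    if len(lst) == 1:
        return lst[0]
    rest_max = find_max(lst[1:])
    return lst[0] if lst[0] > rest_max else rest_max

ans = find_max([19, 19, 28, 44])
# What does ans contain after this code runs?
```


find_max([19, 19, 28, 44])
= compare 19 with find_max([19, 28, 44])
= compare 19 with find_max([28, 44])
= compare 28 with find_max([44])
Base: find_max([44]) = 44
compare 28 with 44: max = 44
compare 19 with 44: max = 44
compare 19 with 44: max = 44
= 44


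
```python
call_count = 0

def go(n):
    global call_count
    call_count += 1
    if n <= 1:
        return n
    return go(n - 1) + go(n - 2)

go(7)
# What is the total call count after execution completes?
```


go(7) calls go(6) and go(5); each non-base call branches into two more.
Let C(k) = total number of calls made by go(k), including the call to go(k) itself.
Base cases: C(0) = 1, C(1) = 1
Recurrence: C(k) = 1 + C(k-1) + C(k-2)
  C(2) = 1 + C(1) + C(0) = 1 + 1 + 1 = 3
  C(3) = 1 + C(2) + C(1) = 1 + 3 + 1 = 5
  C(4) = 1 + C(3) + C(2) = 1 + 5 + 3 = 9
  C(5) = 1 + C(4) + C(3) = 1 + 9 + 5 = 15
  C(6) = 1 + C(5) + C(4) = 1 + 15 + 9 = 25
  C(7) = 1 + C(6) + C(5) = 1 + 25 + 15 = 41
Total calls = C(7) = 41


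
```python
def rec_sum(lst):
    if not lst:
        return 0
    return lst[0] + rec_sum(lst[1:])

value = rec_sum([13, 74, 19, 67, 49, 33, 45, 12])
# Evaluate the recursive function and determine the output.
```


rec_sum([13, 74, 19, 67, 49, 33, 45, 12])
= 13 + rec_sum([74, 19, 67, 49, 33, 45, 12])
= 13 + 74 + rec_sum([19, 67, 49, 33, 45, 12])
= 13 + 74 + 19 + rec_sum([67, 49, 33, 45, 12])
= 13 + 74 + 19 + 67 + rec_sum([49, 33, 45, 12])
= 13 + 74 + 19 + 67 + 49 + rec_sum([33, 45, 12])
= 13 + 74 + 19 + 67 + 49 + 33 + rec_sum([45, 12])
= 13 + 74 + 19 + 67 + 49 + 33 + 45 + rec_sum([12])
= 13 + 74 + 19 + 67 + 49 + 33 + 45 + 12 + rec_sum([])
= 13 + 74 + 19 + 67 + 49 + 33 + 45 + 12 + 0
= 312


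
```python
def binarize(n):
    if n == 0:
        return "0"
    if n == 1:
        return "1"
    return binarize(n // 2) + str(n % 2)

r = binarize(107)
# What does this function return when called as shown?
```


binarize(107)
= binarize(53) + "1"
= binarize(26) + "1" + "1"
= binarize(13) + "0" + "1" + "1"
= binarize(6) + "1" + "0" + "1" + "1"
= binarize(3) + "0" + "1" + "0" + "1" + "1"
= binarize(1) + "1" + "0" + "1" + "0" + "1" + "1"
= "1" + "1" + "0" + "1" + "0" + "1" + "1"
= "1101011"


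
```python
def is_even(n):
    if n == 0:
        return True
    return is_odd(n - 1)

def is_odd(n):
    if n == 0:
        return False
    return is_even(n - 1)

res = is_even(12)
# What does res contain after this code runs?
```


is_even(12)
= is_odd(11)
= is_even(10)
= is_odd(9)
= is_even(8)
= is_odd(7)
= is_even(6)
= is_odd(5)
= is_even(4)
= is_odd(3)
= is_even(2)
= is_odd(1)
= is_even(0)
n == 0: return True
= True


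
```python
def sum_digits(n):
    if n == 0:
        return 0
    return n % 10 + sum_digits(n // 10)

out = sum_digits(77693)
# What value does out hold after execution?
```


sum_digits(77693)
= 3 + sum_digits(7769)
= 3 + 9 + sum_digits(776)
= 3 + 9 + 6 + sum_digits(77)
= 3 + 9 + 6 + 7 + sum_digits(7)
= 3 + 9 + 6 + 7 + 7 + sum_digits(0)
= 3 + 9 + 6 + 7 + 7 + 0
= 32


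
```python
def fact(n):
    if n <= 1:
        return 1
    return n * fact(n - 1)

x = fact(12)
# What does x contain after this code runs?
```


fact(12)
= 12 * fact(11)
= 12 * 11 * fact(10)
= 12 * 11 * 10 * fact(9)
= 12 * 11 * 10 * 9 * fact(8)
= 12 * 11 * 10 * 9 * 8 * fact(7)
= 12 * 11 * 10 * 9 * 8 * 7 * fact(6)
= 12 * 11 * 10 * 9 * 8 * 7 * 6 * fact(5)
= 12 * 11 * 10 * 9 * 8 * 7 * 6 * 5 * fact(4)
= 12 * 11 * 10 * 9 * 8 * 7 * 6 * 5 * 4 * fact(3)
= 12 * 11 * 10 * 9 * 8 * 7 * 6 * 5 * 4 * 3 * fact(2)
= 12 * 11 * 10 * 9 * 8 * 7 * 6 * 5 * 4 * 3 * 2 * fact(1)
= 12 * 11 * 10 * 9 * 8 * 7 * 6 * 5 * 4 * 3 * 2 * 1
= 479001600


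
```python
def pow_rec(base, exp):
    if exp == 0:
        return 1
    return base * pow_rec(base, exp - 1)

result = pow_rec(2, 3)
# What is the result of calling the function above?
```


pow_rec(2, 3)
= 2 * pow_rec(2, 2)
= 2 * 2 * pow_rec(2, 1)
= 2 * 2 * 2 * pow_rec(2, 0)
= 2 * 2 * 2 * 1
= 8


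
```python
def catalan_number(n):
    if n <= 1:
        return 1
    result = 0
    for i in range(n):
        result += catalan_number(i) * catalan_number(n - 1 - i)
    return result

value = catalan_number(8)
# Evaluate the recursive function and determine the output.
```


catalan_number(8)
= sum of catalan_number(i) * catalan_number(8-1-i) for i in 0..7
First compute sub-values bottom-up:
  catalan_number(0) = 1, catalan_number(1) = 1
  catalan_number(2) = 1*1 + 1*1 = 2
  catalan_number(3) = 1*2 + 1*1 + 2*1 = 5
  catalan_number(4) = 1*5 + 1*2 + 2*1 + 5*1 = 14
  catalan_number(5) = 1*14 + 1*5 + 2*2 + 5*1 + 14*1 = 42
  catalan_number(6) = 1*42 + 1*14 + 2*5 + 5*2 + 14*1 + 42*1 = 132
  catalan_number(7) = 1*132 + 1*42 + 2*14 + 5*5 + 14*2 + 42*1 + 132*1 = 429
Now catalan_number(8):
  catalan_number(0)*catalan_number(7) = 1*429 = 429
  catalan_number(1)*catalan_number(6) = 1*132 = 132
  catalan_number(2)*catalan_number(5) = 2*42 = 84
  catalan_number(3)*catalan_number(4) = 5*14 = 70
  catalan_number(4)*catalan_number(3) = 14*5 = 70
  catalan_number(5)*catalan_number(2) = 42*2 = 84
  catalan_number(6)*catalan_number(1) = 132*1 = 132
  catalan_number(7)*catalan_number(0) = 429*1 = 429
= 429 + 132 + 84 + 70 + 70 + 84 + 132 + 429
= 1430


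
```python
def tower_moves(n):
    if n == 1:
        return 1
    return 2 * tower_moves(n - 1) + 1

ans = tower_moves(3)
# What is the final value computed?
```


tower_moves(3)
= 2 * tower_moves(2) + 1
= 2 * (2 * tower_moves(1) + 1) + 1
Now compute bottom-up:
tower_moves(1) = 1
tower_moves(2) = 2 * 1 + 1 = 3
tower_moves(3) = 2 * 3 + 1 = 7
= 7


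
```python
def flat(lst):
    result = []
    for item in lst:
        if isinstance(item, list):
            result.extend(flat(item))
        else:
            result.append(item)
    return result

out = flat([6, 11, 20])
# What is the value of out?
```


flat([6, 11, 20])
Processing each element:
  6 is not a list -> append 6
  11 is not a list -> append 11
  20 is not a list -> append 20
= [6, 11, 20]


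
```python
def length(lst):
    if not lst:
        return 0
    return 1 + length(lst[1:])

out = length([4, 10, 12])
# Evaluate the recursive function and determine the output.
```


length([4, 10, 12])
= 1 + length([10, 12])
= 1 + 1 + length([12])
= 1 + 1 + 1 + length([])
= 1 + 1 + 1 + 0
= 3


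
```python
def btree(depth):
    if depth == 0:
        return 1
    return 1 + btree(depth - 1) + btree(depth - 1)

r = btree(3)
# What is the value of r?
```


btree(3)
= 1 + btree(2) + btree(2)
= 1 + 2 * btree(2)
btree(k) = 2^(k+1) - 1
btree(0) = 1
btree(1) = 3
btree(2) = 7
btree(3) = 15
btree(3) = 2^4 - 1 = 15


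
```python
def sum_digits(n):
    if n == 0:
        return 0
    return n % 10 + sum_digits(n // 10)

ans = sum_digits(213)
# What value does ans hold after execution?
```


sum_digits(213)
= 3 + sum_digits(21)
= 3 + 1 + sum_digits(2)
= 3 + 1 + 2 + sum_digits(0)
= 3 + 1 + 2 + 0
= 6


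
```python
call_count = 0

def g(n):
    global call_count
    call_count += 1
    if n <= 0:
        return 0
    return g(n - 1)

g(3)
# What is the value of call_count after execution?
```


g(3) calls g(2) calls ... calls g(0)
Total calls: 3 + 1 (for base case) = 4


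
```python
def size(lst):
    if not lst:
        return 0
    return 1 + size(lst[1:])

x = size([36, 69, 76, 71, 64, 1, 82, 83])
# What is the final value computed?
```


size([36, 69, 76, 71, 64, 1, 82, 83])
= 1 + size([69, 76, 71, 64, 1, 82, 83])
= 1 + 1 + size([76, 71, 64, 1, 82, 83])
= 1 + 1 + 1 + size([71, 64, 1, 82, 83])
= 1 + 1 + 1 + 1 + size([64, 1, 82, 83])
= 1 + 1 + 1 + 1 + 1 + size([1, 82, 83])
= 1 + 1 + 1 + 1 + 1 + 1 + size([82, 83])
= 1 + 1 + 1 + 1 + 1 + 1 + 1 + size([83])
= 1 + 1 + 1 + 1 + 1 + 1 + 1 + 1 + size([])
= 1 + 1 + 1 + 1 + 1 + 1 + 1 + 1 + 0
= 8


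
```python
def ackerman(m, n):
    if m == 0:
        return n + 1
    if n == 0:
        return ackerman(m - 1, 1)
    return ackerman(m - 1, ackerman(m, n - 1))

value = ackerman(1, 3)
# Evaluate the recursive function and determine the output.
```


ackerman(1, 3)
= ackerman(0, ackerman(1, 2))
First compute ackerman(1, 2) = 4
= ackerman(0, 4)
= 5


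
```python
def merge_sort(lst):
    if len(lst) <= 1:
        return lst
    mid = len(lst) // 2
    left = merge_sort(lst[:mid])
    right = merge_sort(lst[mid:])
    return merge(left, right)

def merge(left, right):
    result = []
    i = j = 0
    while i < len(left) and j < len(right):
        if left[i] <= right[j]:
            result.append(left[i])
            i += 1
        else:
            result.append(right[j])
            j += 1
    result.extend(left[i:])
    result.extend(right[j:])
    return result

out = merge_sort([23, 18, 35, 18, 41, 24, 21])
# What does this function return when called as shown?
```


merge_sort([23, 18, 35, 18, 41, 24, 21])
Split into [23, 18, 35] and [18, 41, 24, 21]
Left sorted: [18, 23, 35]
Right sorted: [18, 21, 24, 41]
Merge [18, 23, 35] and [18, 21, 24, 41]
= [18, 18, 21, 23, 24, 35, 41]


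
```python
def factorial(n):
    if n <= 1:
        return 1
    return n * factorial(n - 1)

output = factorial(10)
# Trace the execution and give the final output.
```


factorial(10)
= 10 * factorial(9)
= 10 * 9 * factorial(8)
= 10 * 9 * 8 * factorial(7)
= 10 * 9 * 8 * 7 * factorial(6)
= 10 * 9 * 8 * 7 * 6 * factorial(5)
= 10 * 9 * 8 * 7 * 6 * 5 * factorial(4)
= 10 * 9 * 8 * 7 * 6 * 5 * 4 * factorial(3)
= 10 * 9 * 8 * 7 * 6 * 5 * 4 * 3 * factorial(2)
= 10 * 9 * 8 * 7 * 6 * 5 * 4 * 3 * 2 * factorial(1)
= 10 * 9 * 8 * 7 * 6 * 5 * 4 * 3 * 2 * 1
= 3628800


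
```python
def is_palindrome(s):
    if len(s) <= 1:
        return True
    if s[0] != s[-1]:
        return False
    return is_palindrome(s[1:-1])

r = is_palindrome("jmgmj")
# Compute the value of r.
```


is_palindrome("jmgmj")
"jmgmj": s[0]='j' == s[-1]='j' -> is_palindrome("mgm")
"mgm": s[0]='m' == s[-1]='m' -> is_palindrome("g")
"g": len <= 1 -> True
= True


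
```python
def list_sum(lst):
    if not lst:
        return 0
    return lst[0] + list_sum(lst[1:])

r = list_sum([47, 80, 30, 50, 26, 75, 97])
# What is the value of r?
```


list_sum([47, 80, 30, 50, 26, 75, 97])
= 47 + list_sum([80, 30, 50, 26, 75, 97])
= 47 + 80 + list_sum([30, 50, 26, 75, 97])
= 47 + 80 + 30 + list_sum([50, 26, 75, 97])
= 47 + 80 + 30 + 50 + list_sum([26, 75, 97])
= 47 + 80 + 30 + 50 + 26 + list_sum([75, 97])
= 47 + 80 + 30 + 50 + 26 + 75 + list_sum([97])
= 47 + 80 + 30 + 50 + 26 + 75 + 97 + list_sum([])
= 47 + 80 + 30 + 50 + 26 + 75 + 97 + 0
= 405


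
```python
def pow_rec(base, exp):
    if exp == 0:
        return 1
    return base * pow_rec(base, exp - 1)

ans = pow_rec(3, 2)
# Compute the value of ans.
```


pow_rec(3, 2)
= 3 * pow_rec(3, 1)
= 3 * 3 * pow_rec(3, 0)
= 3 * 3 * 1
= 9


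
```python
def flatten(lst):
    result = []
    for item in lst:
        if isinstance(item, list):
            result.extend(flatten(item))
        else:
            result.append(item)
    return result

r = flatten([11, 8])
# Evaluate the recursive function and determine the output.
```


flatten([11, 8])
Processing each element:
  11 is not a list -> append 11
  8 is not a list -> append 8
= [11, 8]


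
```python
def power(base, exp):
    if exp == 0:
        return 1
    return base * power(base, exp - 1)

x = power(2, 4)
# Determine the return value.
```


power(2, 4)
= 2 * power(2, 3)
= 2 * 2 * power(2, 2)
= 2 * 2 * 2 * power(2, 1)
= 2 * 2 * 2 * 2 * power(2, 0)
= 2 * 2 * 2 * 2 * 1
= 16


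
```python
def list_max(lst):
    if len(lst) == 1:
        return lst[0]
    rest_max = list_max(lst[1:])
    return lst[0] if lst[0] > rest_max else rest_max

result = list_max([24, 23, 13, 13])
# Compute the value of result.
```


list_max([24, 23, 13, 13])
= compare 24 with list_max([23, 13, 13])
= compare 23 with list_max([13, 13])
= compare 13 with list_max([13])
Base: list_max([13]) = 13
compare 13 with 13: max = 13
compare 23 with 13: max = 23
compare 24 with 23: max = 24
= 24
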